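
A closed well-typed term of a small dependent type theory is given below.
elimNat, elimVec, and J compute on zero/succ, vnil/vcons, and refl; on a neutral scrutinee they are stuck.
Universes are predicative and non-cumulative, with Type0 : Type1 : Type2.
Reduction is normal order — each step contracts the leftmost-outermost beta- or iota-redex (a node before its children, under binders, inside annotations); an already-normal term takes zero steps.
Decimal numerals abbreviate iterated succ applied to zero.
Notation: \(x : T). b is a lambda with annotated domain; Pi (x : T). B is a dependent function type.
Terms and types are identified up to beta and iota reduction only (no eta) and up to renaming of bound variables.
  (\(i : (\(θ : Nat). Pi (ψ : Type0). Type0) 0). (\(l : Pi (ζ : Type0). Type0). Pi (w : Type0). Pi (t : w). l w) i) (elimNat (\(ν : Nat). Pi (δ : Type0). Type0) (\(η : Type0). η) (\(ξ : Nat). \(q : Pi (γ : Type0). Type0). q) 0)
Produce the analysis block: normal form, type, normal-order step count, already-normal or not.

reduced normal form:
  Pi (i : Type0). Pi (θ : i). i
the term's type:
  Type1
normal-order step count: 4
term was already normal: no
first redex: a beta-redex


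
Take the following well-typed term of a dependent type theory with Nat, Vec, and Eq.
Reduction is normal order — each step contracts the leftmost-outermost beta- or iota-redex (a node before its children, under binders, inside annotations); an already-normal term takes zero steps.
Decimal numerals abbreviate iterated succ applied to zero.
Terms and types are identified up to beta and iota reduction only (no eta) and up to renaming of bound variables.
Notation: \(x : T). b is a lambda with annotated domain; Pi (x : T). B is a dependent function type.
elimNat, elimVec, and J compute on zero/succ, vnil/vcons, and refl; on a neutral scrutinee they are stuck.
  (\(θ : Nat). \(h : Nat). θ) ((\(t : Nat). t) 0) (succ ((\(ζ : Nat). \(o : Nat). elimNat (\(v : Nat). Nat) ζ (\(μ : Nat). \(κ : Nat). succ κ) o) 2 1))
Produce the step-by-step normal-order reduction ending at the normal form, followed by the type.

normal-order reduction:
  (\(θ : Nat). \(h : Nat). θ) ((\(t : Nat). t) 0) (succ ((\(ζ : Nat). \(o : Nat). elimNat (\(v : Nat). Nat) ζ (\(μ : Nat). \(κ : Nat). succ κ) o) 2 1))
  ~> (\(θ : Nat). (\(h : Nat). h) 0) (succ ((\(t : Nat). \(ζ : Nat). elimNat (\(o : Nat). Nat) t (\(v : Nat). \(μ : Nat). succ μ) ζ) 2 1))
  ~> (\(θ : Nat). θ) 0
  ~> 0
the term's type:
  Nat


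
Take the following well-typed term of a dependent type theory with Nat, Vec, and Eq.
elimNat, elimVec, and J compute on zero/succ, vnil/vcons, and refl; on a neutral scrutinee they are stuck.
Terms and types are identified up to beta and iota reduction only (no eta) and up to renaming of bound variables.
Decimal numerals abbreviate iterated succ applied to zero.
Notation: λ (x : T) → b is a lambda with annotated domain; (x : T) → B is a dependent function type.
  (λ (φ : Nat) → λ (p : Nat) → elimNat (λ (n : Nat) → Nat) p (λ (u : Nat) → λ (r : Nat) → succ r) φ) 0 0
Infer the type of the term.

the term's type:
  Nat


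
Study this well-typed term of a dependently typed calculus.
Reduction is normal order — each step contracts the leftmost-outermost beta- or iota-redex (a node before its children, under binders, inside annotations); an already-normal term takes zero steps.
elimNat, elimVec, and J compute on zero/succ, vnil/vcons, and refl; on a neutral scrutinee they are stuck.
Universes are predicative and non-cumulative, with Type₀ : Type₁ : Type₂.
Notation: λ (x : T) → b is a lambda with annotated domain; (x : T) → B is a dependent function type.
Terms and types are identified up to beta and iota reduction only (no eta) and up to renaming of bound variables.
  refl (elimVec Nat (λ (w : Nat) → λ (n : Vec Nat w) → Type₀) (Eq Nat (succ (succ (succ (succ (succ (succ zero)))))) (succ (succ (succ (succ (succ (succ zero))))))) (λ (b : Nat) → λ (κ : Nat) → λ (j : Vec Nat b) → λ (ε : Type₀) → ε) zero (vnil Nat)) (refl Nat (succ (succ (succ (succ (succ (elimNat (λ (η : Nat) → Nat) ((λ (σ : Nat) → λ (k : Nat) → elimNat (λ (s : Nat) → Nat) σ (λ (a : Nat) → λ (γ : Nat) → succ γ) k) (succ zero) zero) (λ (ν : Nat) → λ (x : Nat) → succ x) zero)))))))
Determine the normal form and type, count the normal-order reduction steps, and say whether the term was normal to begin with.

reduced normal form:
  refl (Eq Nat (succ (succ (succ (succ (succ (succ zero)))))) (succ (succ (succ (succ (succ (succ zero))))))) (refl Nat (succ (succ (succ (succ (succ (succ zero)))))))
type:
  Eq (Eq Nat (succ (succ (succ (succ (succ (succ zero)))))) (succ (succ (succ (succ (succ (succ zero))))))) (refl Nat (succ (succ (succ (succ (succ (succ zero))))))) (refl Nat (succ (succ (succ (succ (succ (succ zero)))))))
reduction steps (normal order): 5
term was already normal: no
first redex: an elimVec iota-redex


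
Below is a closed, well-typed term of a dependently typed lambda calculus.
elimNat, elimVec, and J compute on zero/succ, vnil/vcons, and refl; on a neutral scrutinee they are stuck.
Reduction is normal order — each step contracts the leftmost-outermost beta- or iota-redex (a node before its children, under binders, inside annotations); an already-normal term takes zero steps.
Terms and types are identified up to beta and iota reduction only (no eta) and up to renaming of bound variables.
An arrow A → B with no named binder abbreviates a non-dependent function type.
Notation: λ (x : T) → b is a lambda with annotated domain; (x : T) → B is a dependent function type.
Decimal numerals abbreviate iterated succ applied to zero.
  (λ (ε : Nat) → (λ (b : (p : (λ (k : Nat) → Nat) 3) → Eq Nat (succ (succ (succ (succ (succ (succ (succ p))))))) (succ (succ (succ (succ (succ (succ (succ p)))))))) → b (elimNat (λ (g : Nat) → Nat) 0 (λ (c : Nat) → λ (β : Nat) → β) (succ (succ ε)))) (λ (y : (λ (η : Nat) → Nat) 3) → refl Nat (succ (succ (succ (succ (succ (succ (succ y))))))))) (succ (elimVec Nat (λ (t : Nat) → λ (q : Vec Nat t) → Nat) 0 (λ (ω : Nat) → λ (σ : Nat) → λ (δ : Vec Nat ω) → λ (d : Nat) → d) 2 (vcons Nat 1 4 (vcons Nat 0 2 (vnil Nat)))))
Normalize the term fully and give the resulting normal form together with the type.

resulting normal form:
  refl Nat 7
type:
  Eq Nat 7 7
observation: 24 normal-order steps normalize the term, beginning with a beta-redex.


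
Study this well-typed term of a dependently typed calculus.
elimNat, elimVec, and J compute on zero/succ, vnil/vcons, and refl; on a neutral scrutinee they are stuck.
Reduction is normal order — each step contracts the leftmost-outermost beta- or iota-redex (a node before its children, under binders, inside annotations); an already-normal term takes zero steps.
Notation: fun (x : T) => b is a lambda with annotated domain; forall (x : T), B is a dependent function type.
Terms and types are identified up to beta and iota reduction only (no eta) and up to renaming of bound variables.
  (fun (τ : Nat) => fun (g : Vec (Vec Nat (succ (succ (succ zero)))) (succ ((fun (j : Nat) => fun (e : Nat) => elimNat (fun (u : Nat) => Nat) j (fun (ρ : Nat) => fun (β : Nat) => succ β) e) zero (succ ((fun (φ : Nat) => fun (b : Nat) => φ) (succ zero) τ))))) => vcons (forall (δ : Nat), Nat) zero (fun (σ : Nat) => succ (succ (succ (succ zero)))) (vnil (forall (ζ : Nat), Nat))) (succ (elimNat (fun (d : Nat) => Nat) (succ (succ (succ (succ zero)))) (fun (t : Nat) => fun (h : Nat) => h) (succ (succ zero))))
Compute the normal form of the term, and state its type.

normal form:
  fun (τ : Vec (Vec Nat (succ (succ (succ zero)))) (succ (succ (succ zero)))) => vcons (forall (g : Nat), Nat) zero (fun (j : Nat) => succ (succ (succ (succ zero)))) (vnil (forall (e : Nat), Nat))
the term's type:
  forall (τ : Vec (Vec Nat (succ (succ (succ zero)))) (succ (succ (succ zero)))), Vec (forall (g : Nat), Nat) (succ zero)
observation: the first redex contracted is a beta-redex; the normal form is reached in 12 normal-order steps.


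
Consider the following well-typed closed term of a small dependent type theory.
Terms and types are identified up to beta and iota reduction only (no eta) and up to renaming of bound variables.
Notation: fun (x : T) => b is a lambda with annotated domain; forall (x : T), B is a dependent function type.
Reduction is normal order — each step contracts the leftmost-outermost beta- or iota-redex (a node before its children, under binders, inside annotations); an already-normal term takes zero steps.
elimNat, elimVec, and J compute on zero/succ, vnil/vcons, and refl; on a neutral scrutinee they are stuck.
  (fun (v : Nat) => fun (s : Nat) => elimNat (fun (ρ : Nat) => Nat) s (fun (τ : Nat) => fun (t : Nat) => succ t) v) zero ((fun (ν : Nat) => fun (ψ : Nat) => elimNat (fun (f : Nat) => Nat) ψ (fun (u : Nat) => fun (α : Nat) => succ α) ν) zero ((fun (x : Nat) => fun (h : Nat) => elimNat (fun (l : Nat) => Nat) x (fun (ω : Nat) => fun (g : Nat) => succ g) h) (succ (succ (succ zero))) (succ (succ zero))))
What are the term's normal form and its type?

normal form:
  succ (succ (succ (succ (succ zero))))
inferred type:
  Nat
observation: the first redex contracted is a beta-redex; the normal form is reached in 15 normal-order steps.


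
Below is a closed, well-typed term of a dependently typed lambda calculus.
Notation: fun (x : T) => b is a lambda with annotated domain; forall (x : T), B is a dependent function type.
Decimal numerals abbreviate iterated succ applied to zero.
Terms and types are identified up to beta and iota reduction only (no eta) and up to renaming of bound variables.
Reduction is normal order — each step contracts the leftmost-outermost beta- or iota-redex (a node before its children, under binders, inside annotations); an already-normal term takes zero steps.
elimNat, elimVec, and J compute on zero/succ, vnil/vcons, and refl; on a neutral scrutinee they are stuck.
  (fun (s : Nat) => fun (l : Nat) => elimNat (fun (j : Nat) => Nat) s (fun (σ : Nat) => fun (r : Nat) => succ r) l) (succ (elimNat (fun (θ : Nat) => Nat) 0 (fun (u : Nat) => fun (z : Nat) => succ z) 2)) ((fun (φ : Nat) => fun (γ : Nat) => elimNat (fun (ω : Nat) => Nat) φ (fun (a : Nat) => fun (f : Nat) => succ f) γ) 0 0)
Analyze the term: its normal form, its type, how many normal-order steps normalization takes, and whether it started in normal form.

normal form:
  3
inferred type:
  Nat
steps to reach normal form (normal order): 13
started in normal form: no
first contracted redex: a beta-redex


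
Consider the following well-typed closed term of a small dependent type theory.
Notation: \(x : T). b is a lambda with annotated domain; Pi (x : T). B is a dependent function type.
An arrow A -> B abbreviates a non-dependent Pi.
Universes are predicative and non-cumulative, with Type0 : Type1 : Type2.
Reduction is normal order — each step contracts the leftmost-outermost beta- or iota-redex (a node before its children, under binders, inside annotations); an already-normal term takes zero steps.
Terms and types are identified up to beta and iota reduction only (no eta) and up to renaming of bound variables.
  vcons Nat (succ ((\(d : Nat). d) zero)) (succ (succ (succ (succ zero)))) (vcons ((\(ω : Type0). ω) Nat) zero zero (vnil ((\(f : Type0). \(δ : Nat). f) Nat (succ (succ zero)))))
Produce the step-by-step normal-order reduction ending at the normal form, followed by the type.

normal-order reduction sequence:
  vcons Nat (succ ((\(d : Nat). d) zero)) (succ (succ (succ (succ zero)))) (vcons ((\(ω : Type0). ω) Nat) zero zero (vnil ((\(f : Type0). \(δ : Nat). f) Nat (succ (succ zero)))))
  ~> vcons Nat (succ zero) (succ (succ (succ (succ zero)))) (vcons ((\(d : Type0). d) Nat) zero zero (vnil ((\(ω : Type0). \(f : Nat). ω) Nat (succ (succ zero)))))
  ~> vcons Nat (succ zero) (succ (succ (succ (succ zero)))) (vcons Nat zero zero (vnil ((\(d : Type0). \(ω : Nat). d) Nat (succ (succ zero)))))
  ~> vcons Nat (succ zero) (succ (succ (succ (succ zero)))) (vcons Nat zero zero (vnil ((\(d : Nat). Nat) (succ (succ zero)))))
  ~> vcons Nat (succ zero) (succ (succ (succ (succ zero)))) (vcons Nat zero zero (vnil Nat))
the term's type:
  Vec Nat (succ (succ zero))


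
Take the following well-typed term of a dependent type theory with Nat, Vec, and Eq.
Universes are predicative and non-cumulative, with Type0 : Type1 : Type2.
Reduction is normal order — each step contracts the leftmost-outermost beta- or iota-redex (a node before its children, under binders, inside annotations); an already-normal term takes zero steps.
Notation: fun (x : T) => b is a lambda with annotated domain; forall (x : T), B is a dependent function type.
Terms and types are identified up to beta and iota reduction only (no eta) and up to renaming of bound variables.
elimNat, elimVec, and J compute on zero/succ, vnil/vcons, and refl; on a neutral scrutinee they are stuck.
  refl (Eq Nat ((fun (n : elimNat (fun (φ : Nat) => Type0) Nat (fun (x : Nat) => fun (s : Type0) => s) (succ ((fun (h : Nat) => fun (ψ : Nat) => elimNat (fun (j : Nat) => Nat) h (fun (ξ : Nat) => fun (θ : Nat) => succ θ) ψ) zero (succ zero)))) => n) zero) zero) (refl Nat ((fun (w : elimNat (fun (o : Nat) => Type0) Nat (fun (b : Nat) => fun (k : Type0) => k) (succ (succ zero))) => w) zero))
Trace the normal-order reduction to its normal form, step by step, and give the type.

normal-order reduction sequence:
  refl (Eq Nat ((fun (n : elimNat (fun (φ : Nat) => Type0) Nat (fun (x : Nat) => fun (s : Type0) => s) (succ ((fun (h : Nat) => fun (ψ : Nat) => elimNat (fun (j : Nat) => Nat) h (fun (ξ : Nat) => fun (θ : Nat) => succ θ) ψ) zero (succ zero)))) => n) zero) zero) (refl Nat ((fun (w : elimNat (fun (o : Nat) => Type0) Nat (fun (b : Nat) => fun (k : Type0) => k) (succ (succ zero))) => w) zero))
  ~> refl (Eq Nat zero zero) (refl Nat ((fun (n : elimNat (fun (φ : Nat) => Type0) Nat (fun (x : Nat) => fun (s : Type0) => s) (succ (succ zero))) => n) zero))
  ~> refl (Eq Nat zero zero) (refl Nat zero)
inferred type:
  Eq (Eq Nat zero zero) (refl Nat zero) (refl Nat zero)


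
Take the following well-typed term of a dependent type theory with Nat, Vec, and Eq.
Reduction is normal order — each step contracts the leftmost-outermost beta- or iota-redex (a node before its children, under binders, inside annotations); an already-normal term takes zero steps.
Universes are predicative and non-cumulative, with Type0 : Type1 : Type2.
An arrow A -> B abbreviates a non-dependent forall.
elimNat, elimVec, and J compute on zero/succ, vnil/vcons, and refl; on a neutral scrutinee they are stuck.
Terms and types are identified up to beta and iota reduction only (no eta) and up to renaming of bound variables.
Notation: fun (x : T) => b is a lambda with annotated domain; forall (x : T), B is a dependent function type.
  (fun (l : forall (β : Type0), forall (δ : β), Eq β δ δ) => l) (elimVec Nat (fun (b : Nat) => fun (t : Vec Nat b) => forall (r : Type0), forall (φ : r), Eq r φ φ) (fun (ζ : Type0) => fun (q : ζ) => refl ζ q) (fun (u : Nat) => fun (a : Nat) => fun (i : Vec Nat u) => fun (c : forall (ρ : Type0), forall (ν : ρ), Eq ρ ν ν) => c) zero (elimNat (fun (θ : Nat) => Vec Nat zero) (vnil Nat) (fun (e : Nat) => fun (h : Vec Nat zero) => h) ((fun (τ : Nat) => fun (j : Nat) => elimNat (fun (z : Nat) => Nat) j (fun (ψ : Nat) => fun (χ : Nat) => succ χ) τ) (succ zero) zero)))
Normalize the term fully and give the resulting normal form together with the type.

reduced normal form:
  fun (l : Type0) => fun (β : l) => refl l β
inferred type:
  forall (l : Type0), forall (β : l), Eq l β β
observation: the first redex contracted is a beta-redex; the normal form is reached in 12 normal-order steps.


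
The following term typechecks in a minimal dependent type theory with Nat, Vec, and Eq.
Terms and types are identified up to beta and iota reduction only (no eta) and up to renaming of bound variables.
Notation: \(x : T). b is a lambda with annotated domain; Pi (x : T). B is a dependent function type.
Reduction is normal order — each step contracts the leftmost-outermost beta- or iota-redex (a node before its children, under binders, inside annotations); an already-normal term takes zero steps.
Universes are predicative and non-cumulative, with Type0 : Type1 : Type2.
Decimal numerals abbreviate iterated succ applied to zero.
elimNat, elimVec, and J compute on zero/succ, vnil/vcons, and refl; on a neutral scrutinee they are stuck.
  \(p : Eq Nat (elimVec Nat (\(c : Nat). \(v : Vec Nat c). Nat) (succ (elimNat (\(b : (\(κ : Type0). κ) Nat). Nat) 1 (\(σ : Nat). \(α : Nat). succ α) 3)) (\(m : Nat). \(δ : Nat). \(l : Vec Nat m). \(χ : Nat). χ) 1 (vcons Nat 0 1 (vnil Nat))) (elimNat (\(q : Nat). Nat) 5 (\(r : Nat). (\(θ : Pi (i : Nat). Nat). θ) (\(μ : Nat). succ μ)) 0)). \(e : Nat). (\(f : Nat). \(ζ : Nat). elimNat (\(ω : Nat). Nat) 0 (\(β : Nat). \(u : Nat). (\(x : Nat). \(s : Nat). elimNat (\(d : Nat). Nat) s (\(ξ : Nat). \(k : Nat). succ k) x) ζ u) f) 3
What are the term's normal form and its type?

resulting normal form:
  \(p : Eq Nat 5 5). \(c : Nat). \(v : Nat). elimNat (\(b : Nat). Nat) (elimNat (\(κ : Nat). Nat) (elimNat (\(σ : Nat). Nat) 0 (\(α : Nat). \(m : Nat). succ m) v) (\(δ : Nat). \(l : Nat). succ l) v) (\(χ : Nat). \(q : Nat). succ q) v
inferred type:
  Pi (p : Eq Nat 5 5). Pi (c : Nat). Pi (v : Nat). Nat
observation: the first redex contracted is an elimVec iota-redex; the normal form is reached in 34 normal-order steps.


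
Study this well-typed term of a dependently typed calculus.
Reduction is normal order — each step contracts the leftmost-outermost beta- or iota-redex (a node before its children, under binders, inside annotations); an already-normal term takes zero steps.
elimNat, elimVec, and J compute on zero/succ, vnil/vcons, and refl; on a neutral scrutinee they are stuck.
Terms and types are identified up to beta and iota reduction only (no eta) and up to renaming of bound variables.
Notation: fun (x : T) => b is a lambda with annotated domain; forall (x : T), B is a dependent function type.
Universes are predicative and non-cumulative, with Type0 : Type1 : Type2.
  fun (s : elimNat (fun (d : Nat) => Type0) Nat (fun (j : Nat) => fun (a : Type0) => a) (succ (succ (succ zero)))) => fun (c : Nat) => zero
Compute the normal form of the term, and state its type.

reduced normal form:
  fun (s : Nat) => fun (d : Nat) => zero
the term's type:
  forall (s : Nat), forall (d : Nat), Nat
observation: reduction starts at an elimNat iota-redex, and 10 normal-order steps reach the normal form.


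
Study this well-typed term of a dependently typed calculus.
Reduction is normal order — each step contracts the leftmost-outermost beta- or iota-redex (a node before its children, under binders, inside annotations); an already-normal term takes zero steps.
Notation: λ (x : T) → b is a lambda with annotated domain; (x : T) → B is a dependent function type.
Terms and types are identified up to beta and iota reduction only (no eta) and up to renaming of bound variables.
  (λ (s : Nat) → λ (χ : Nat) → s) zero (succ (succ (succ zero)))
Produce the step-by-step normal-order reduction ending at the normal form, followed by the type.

normal-order reduction:
  (λ (s : Nat) → λ (χ : Nat) → s) zero (succ (succ (succ zero)))
  ~> (λ (s : Nat) → zero) (succ (succ (succ zero)))
  ~> zero
inferred type:
  Nat


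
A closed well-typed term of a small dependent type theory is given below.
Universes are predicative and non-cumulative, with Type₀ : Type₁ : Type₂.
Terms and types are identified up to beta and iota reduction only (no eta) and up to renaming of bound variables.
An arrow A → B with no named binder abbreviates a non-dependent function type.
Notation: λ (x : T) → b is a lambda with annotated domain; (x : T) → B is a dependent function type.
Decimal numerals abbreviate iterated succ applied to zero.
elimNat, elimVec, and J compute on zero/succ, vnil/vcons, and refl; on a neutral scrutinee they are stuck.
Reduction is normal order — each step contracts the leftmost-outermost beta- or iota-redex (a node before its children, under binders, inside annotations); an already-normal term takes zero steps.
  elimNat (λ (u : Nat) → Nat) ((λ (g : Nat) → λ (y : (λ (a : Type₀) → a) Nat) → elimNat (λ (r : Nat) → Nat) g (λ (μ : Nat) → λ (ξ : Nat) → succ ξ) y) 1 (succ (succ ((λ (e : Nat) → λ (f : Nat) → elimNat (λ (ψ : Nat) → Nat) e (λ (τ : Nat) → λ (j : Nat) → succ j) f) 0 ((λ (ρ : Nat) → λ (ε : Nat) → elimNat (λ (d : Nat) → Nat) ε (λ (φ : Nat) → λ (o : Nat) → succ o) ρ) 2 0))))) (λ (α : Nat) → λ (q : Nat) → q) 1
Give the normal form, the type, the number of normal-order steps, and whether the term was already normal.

resulting normal form:
  5
the term's type:
  Nat
reduction steps (normal order): 37
term was already normal: no
first redex: an elimNat iota-redex


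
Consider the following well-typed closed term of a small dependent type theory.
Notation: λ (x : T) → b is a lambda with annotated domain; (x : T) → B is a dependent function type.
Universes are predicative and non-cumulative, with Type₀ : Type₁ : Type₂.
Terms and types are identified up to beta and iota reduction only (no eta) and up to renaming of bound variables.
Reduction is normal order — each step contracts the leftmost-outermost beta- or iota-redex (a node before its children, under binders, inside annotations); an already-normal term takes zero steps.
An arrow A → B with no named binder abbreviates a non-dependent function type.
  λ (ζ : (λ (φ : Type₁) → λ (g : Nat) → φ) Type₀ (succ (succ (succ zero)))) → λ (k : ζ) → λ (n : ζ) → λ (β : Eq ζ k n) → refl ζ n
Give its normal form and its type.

normal form:
  λ (ζ : Type₀) → λ (φ : ζ) → λ (g : ζ) → λ (k : Eq ζ φ g) → refl ζ g
inferred type:
  (ζ : Type₀) → (φ : ζ) → (g : ζ) → Eq ζ φ g → Eq ζ g g


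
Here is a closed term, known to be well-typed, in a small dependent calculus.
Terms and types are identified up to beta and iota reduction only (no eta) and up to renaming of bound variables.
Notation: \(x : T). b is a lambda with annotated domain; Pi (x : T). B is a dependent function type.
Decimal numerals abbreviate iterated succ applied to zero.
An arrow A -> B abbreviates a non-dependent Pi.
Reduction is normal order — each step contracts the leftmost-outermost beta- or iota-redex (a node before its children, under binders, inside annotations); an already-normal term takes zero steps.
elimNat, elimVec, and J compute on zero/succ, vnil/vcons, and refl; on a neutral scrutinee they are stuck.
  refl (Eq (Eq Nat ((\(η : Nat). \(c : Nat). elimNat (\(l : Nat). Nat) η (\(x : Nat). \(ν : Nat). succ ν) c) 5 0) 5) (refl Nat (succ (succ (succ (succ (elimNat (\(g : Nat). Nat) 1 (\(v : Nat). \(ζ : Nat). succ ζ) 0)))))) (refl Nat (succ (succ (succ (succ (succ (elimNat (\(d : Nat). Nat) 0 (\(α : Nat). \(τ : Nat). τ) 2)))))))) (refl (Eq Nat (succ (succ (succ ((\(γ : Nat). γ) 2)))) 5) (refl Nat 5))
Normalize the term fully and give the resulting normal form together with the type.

reduced normal form:
  refl (Eq (Eq Nat 5 5) (refl Nat 5) (refl Nat 5)) (refl (Eq Nat 5 5) (refl Nat 5))
inferred type:
  Eq (Eq (Eq Nat 5 5) (refl Nat 5) (refl Nat 5)) (refl (Eq Nat 5 5) (refl Nat 5)) (refl (Eq Nat 5 5) (refl Nat 5))
observation: the term reaches its normal form after 12 normal-order steps.


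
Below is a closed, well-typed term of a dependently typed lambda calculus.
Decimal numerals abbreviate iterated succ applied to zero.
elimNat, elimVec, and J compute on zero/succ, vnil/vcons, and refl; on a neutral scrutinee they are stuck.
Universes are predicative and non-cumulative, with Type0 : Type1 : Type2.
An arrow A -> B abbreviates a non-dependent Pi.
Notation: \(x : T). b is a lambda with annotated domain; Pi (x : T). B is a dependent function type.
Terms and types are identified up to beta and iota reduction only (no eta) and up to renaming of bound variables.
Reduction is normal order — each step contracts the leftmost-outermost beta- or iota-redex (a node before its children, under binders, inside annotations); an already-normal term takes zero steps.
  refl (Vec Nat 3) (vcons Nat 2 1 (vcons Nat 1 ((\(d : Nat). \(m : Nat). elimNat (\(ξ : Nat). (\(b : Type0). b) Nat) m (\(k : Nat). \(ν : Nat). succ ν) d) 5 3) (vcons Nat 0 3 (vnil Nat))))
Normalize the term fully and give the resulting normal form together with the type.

resulting normal form:
  refl (Vec Nat 3) (vcons Nat 2 1 (vcons Nat 1 8 (vcons Nat 0 3 (vnil Nat))))
the term's type:
  Eq (Vec Nat 3) (vcons Nat 2 1 (vcons Nat 1 8 (vcons Nat 0 3 (vnil Nat)))) (vcons Nat 2 1 (vcons Nat 1 8 (vcons Nat 0 3 (vnil Nat))))


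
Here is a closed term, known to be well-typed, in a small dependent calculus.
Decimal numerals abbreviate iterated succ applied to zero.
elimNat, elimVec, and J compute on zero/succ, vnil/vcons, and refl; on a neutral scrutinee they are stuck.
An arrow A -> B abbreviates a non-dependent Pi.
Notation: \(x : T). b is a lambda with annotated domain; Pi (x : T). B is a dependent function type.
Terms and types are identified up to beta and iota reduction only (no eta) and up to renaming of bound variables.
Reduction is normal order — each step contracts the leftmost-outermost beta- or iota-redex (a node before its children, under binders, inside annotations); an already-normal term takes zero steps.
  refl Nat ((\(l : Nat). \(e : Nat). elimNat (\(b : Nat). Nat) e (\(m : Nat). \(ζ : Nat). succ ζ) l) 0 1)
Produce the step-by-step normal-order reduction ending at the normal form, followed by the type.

normal-order reduction sequence:
  refl Nat ((\(l : Nat). \(e : Nat). elimNat (\(b : Nat). Nat) e (\(m : Nat). \(ζ : Nat). succ ζ) l) 0 1)
  ~> refl Nat ((\(l : Nat). elimNat (\(e : Nat). Nat) l (\(b : Nat). \(m : Nat). succ m) 0) 1)
  ~> refl Nat (elimNat (\(l : Nat). Nat) 1 (\(e : Nat). \(b : Nat). succ b) 0)
  ~> refl Nat 1
type:
  Eq Nat 1 1


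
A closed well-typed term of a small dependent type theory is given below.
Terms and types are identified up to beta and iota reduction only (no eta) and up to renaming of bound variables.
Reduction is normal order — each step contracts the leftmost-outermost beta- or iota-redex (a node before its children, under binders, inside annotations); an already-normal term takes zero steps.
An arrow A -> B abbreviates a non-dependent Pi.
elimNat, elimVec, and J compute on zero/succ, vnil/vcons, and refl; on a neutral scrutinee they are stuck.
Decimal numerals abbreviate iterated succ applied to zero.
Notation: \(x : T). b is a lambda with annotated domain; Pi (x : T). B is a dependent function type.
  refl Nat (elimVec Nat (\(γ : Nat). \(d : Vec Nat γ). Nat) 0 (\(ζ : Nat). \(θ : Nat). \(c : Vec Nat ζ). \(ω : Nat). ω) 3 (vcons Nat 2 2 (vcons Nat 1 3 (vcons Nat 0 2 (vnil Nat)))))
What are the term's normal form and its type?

resulting normal form:
  refl Nat 0
the term's type:
  Eq Nat 0 0
observation: 16 normal-order steps normalize the term, beginning with an elimVec iota-redex.


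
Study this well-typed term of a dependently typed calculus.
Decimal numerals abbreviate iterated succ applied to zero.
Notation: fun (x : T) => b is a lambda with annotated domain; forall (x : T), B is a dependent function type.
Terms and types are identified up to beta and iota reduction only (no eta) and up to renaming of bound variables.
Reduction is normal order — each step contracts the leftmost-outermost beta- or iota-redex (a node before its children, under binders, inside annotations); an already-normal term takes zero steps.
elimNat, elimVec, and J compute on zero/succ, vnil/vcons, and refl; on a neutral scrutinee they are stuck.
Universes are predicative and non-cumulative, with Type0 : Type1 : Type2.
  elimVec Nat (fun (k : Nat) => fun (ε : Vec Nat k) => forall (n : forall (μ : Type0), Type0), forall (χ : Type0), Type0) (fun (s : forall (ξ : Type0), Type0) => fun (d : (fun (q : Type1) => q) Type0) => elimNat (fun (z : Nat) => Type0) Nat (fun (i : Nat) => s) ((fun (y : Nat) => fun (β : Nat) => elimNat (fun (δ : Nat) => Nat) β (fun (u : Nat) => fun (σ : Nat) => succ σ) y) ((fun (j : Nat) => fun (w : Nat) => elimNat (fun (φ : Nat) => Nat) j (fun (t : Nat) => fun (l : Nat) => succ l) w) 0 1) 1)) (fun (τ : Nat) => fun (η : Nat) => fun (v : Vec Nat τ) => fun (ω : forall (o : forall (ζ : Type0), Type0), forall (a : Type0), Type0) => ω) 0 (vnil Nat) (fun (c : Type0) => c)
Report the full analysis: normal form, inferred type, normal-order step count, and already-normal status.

reduced normal form:
  fun (k : Type0) => Nat
inferred type:
  forall (k : Type0), Type0
steps to reach normal form (normal order): 22
already normal: no
first contracted redex: an elimVec iota-redex


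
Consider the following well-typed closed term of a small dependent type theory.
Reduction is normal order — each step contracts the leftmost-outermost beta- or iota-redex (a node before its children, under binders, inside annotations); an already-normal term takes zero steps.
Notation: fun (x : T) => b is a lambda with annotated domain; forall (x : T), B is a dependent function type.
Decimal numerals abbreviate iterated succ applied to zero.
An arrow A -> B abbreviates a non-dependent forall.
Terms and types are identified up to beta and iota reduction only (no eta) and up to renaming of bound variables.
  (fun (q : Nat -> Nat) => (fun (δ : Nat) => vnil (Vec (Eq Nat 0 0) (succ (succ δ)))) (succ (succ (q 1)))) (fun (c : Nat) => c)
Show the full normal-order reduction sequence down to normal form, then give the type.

normal-order reduction:
  (fun (q : Nat -> Nat) => (fun (δ : Nat) => vnil (Vec (Eq Nat 0 0) (succ (succ δ)))) (succ (succ (q 1)))) (fun (c : Nat) => c)
  ~> (fun (q : Nat) => vnil (Vec (Eq Nat 0 0) (succ (succ q)))) (succ (succ ((fun (δ : Nat) => δ) 1)))
  ~> vnil (Vec (Eq Nat 0 0) (succ (succ (succ (succ ((fun (q : Nat) => q) 1))))))
  ~> vnil (Vec (Eq Nat 0 0) 5)
the term's type:
  Vec (Vec (Eq Nat 0 0) 5) 0


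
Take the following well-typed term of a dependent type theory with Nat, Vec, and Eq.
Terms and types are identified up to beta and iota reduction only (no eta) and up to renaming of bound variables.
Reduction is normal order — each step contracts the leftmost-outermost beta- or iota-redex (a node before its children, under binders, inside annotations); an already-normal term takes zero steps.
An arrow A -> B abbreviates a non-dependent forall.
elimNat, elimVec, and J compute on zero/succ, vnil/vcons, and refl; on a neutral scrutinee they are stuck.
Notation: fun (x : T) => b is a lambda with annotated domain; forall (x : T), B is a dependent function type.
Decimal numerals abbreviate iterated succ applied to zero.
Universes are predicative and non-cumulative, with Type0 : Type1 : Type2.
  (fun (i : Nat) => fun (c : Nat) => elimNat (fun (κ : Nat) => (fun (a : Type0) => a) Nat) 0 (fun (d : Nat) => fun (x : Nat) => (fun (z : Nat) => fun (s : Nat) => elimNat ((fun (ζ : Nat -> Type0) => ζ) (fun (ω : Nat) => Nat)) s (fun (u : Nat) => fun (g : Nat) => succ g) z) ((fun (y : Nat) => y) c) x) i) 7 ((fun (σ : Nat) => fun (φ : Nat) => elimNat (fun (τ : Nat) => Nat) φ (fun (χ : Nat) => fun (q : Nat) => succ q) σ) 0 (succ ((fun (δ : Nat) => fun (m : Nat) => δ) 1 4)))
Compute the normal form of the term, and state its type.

normal form:
  14
inferred type:
  Nat


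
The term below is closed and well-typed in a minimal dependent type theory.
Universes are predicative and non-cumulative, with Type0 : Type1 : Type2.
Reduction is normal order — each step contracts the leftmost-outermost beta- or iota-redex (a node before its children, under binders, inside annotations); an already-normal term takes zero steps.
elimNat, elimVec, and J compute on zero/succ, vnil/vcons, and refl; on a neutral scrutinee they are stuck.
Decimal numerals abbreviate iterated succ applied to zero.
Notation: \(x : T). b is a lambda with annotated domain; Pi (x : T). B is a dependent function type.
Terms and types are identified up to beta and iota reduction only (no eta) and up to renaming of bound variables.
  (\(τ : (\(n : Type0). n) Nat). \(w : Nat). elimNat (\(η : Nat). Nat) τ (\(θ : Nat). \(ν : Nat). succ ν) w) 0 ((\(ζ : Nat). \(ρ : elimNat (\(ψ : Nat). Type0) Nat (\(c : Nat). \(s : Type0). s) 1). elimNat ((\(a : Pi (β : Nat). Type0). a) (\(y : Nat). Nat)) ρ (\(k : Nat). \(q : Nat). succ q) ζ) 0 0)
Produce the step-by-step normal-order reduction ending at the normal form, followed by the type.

normal-order reduction:
  (\(τ : (\(n : Type0). n) Nat). \(w : Nat). elimNat (\(η : Nat). Nat) τ (\(θ : Nat). \(ν : Nat). succ ν) w) 0 ((\(ζ : Nat). \(ρ : elimNat (\(ψ : Nat). Type0) Nat (\(c : Nat). \(s : Type0). s) 1). elimNat ((\(a : Pi (β : Nat). Type0). a) (\(y : Nat). Nat)) ρ (\(k : Nat). \(q : Nat). succ q) ζ) 0 0)
  ~> (\(τ : Nat). elimNat (\(n : Nat). Nat) 0 (\(w : Nat). \(η : Nat). succ η) τ) ((\(θ : Nat). \(ν : elimNat (\(ζ : Nat). Type0) Nat (\(ρ : Nat). \(ψ : Type0). ψ) 1). elimNat ((\(c : Pi (s : Nat). Type0). c) (\(a : Nat). Nat)) ν (\(β : Nat). \(y : Nat). succ y) θ) 0 0)
  ~> elimNat (\(τ : Nat). Nat) 0 (\(n : Nat). \(w : Nat). succ w) ((\(η : Nat). \(θ : elimNat (\(ν : Nat). Type0) Nat (\(ζ : Nat). \(ρ : Type0). ρ) 1). elimNat ((\(ψ : Pi (c : Nat). Type0). ψ) (\(s : Nat). Nat)) θ (\(a : Nat). \(β : Nat). succ β) η) 0 0)
  ~> elimNat (\(τ : Nat). Nat) 0 (\(n : Nat). \(w : Nat). succ w) ((\(η : elimNat (\(θ : Nat). Type0) Nat (\(ν : Nat). \(ζ : Type0). ζ) 1). elimNat ((\(ρ : Pi (ψ : Nat). Type0). ρ) (\(c : Nat). Nat)) η (\(s : Nat). \(a : Nat). succ a) 0) 0)
  ~> elimNat (\(τ : Nat). Nat) 0 (\(n : Nat). \(w : Nat). succ w) (elimNat ((\(η : Pi (θ : Nat). Type0). η) (\(ν : Nat). Nat)) 0 (\(ζ : Nat). \(ρ : Nat). succ ρ) 0)
  ~> elimNat (\(τ : Nat). Nat) 0 (\(n : Nat). \(w : Nat). succ w) 0
  ~> 0
type:
  Nat


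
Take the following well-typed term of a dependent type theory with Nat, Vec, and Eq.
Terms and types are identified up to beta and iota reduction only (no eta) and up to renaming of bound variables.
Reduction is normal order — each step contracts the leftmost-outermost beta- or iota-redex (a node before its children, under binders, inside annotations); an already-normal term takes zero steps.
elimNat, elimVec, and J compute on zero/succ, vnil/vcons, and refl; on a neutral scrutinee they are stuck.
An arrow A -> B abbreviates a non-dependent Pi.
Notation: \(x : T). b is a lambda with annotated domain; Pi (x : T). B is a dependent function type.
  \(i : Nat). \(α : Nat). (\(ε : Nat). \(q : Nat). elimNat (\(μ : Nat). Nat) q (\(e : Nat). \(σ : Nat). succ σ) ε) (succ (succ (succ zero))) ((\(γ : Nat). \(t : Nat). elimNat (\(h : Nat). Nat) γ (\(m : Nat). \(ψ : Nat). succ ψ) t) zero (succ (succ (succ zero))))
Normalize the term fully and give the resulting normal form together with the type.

normal form:
  \(i : Nat). \(α : Nat). succ (succ (succ (succ (succ (succ zero)))))
inferred type:
  Nat -> Nat -> Nat
observation: the first redex contracted is a beta-redex; the normal form is reached in 24 normal-order steps.


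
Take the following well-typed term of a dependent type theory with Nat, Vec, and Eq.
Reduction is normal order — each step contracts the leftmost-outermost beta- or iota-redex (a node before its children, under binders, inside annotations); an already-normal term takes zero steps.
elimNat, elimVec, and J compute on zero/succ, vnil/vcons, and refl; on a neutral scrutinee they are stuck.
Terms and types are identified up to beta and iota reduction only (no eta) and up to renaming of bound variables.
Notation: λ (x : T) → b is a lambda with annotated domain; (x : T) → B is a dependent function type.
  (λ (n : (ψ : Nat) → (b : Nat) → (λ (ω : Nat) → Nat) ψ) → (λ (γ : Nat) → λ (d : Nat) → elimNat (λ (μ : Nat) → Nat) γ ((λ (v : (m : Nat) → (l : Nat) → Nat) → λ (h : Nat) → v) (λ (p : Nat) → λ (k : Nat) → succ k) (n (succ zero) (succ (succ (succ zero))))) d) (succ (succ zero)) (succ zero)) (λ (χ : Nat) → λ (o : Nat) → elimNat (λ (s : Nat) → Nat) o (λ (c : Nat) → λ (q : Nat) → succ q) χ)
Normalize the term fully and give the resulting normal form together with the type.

normal form:
  succ (succ (succ zero))
inferred type:
  Nat


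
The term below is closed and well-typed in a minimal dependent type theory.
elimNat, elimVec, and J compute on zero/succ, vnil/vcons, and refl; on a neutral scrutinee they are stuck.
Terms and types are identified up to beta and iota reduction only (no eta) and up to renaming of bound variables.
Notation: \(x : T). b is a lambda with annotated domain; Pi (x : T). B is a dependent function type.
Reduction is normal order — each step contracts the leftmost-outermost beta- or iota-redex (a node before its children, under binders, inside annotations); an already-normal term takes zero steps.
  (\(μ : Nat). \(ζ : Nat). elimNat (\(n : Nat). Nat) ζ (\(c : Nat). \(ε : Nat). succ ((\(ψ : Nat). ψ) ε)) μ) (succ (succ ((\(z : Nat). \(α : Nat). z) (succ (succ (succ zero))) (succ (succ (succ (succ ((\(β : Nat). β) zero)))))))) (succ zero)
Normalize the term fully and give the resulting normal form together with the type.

resulting normal form:
  succ (succ (succ (succ (succ (succ zero)))))
inferred type:
  Nat
observation: 23 normal-order steps normalize the term, beginning with a beta-redex.


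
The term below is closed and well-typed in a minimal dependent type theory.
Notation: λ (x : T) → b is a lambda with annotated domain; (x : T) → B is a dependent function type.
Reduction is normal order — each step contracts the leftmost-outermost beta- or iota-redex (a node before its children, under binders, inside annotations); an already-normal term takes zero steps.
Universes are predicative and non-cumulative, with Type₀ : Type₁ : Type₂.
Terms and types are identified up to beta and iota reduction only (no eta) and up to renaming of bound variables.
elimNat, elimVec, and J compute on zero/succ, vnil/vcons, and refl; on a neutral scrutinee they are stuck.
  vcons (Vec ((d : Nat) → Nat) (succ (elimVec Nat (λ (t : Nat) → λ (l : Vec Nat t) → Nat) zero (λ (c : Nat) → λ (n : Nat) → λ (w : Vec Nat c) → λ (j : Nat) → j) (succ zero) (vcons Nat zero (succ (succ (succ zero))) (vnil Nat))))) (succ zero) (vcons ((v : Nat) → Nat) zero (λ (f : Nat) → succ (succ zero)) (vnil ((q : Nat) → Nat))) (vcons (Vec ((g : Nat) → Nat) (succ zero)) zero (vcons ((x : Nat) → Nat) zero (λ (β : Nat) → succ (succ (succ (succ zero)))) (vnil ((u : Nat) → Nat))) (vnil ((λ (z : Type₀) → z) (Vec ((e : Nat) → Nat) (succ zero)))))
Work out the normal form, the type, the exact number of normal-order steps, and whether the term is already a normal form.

reduced normal form:
  vcons (Vec ((d : Nat) → Nat) (succ zero)) (succ zero) (vcons ((t : Nat) → Nat) zero (λ (l : Nat) → succ (succ zero)) (vnil ((c : Nat) → Nat))) (vcons (Vec ((n : Nat) → Nat) (succ zero)) zero (vcons ((w : Nat) → Nat) zero (λ (j : Nat) → succ (succ (succ (succ zero)))) (vnil ((v : Nat) → Nat))) (vnil (Vec ((f : Nat) → Nat) (succ zero))))
type:
  Vec (Vec ((d : Nat) → Nat) (succ zero)) (succ (succ zero))
steps to reach normal form (normal order): 7
term was already normal: no
first redex: an elimVec iota-redex


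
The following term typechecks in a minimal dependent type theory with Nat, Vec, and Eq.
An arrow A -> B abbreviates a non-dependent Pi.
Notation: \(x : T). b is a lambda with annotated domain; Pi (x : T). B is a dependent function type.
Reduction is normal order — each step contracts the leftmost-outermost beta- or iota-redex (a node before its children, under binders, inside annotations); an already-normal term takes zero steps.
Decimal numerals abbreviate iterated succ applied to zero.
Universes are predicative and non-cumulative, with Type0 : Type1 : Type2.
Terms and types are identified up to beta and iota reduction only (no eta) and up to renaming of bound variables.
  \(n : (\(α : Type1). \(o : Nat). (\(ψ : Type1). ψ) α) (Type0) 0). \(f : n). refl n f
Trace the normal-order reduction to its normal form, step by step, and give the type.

normal-order reduction sequence:
  \(n : (\(α : Type1). \(o : Nat). (\(ψ : Type1). ψ) α) (Type0) 0). \(f : n). refl n f
  ~> \(n : (\(α : Nat). (\(o : Type1). o) (Type0)) 0). \(ψ : n). refl n ψ
  ~> \(n : (\(α : Type1). α) (Type0)). \(o : n). refl n o
  ~> \(n : Type0). \(α : n). refl n α
inferred type:
  Pi (n : Type0). Pi (α : n). Eq n α α
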